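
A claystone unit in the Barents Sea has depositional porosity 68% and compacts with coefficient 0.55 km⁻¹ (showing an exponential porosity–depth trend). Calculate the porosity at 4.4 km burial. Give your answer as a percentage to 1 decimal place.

6.0%

n = n₀·exp(−k·Z) = 0.68 × exp(−0.55 × 4.4) = 0.68 × exp(−2.42)
  = 0.68 × 0.0889 = 0.0605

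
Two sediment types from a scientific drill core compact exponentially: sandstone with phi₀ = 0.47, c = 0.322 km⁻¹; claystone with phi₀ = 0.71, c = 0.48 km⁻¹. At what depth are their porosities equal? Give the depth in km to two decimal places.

Set phi₀ₐ e^(−cₐZ) = phi₀ᵦ e^(−cᵦZ) ⇒ ln(phi₀ₐ/phi₀ᵦ) = (cₐ − cᵦ)·Z
Z = ln(0.47/0.71) / (0.322 − 0.48) = -0.4125 / -0.158 = 2.611 km

2.61 km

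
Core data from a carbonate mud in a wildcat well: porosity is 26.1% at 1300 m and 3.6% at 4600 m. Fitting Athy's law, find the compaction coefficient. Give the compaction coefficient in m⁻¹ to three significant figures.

Working in km (1 km = 1000 m; β in km⁻¹ = β in m⁻¹ × 1000):
Athy: n(d) = n₀ e^(−βd) ⇒ n₁/n₂ = e^{β(d₂−d₁)} ⇒ β = ln(n₁/n₂)/(d₂−d₁)
β = ln(0.261/0.036) / (4.6 − 1.3) = ln(7.25) / 3.3 = 1.9810 / 3.3 = 0.6003 km⁻¹

0.000600 m⁻¹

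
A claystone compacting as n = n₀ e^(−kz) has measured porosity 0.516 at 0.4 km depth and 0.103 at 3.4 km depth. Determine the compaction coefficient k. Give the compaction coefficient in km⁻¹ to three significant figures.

Athy: n(z) = n₀ e^(−kz) ⇒ n₁/n₂ = e^{k(z₂−z₁)} ⇒ k = ln(n₁/n₂)/(z₂−z₁)
k = ln(0.516/0.103) / (3.4 − 0.4) = ln(5.01) / 3 = 1.6114 / 3 = 0.5371 km⁻¹

0.537 km⁻¹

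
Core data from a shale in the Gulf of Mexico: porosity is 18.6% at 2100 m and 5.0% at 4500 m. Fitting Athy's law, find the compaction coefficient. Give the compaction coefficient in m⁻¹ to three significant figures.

0.000547 m⁻¹

Working in km (1 km = 1000 m; β in km⁻¹ = β in m⁻¹ × 1000):
Athy: phi(Z) = phi₀ e^(−βZ) ⇒ phi₁/phi₂ = e^{β(Z₂−Z₁)} ⇒ β = ln(phi₁/phi₂)/(Z₂−Z₁)
β = ln(0.186/0.05) / (4.5 − 2.1) = ln(3.72) / 2.4 = 1.3137 / 2.4 = 0.5474 km⁻¹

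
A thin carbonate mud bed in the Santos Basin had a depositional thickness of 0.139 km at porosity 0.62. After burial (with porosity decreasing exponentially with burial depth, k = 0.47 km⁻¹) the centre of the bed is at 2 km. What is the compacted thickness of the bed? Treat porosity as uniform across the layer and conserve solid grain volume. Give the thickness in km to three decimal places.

Porosity at 2 km: φ = 0.62·exp(−0.47×2) = 0.2422
Solid-volume conservation: h(1−φ) = h₀(1−φ₀) ⇒ h = h₀·(1−φ₀)/(1−φ)
h = 0.139 × (1 − 0.62)/(1 − 0.2422) = 0.139 × 0.5014 = 0.0697 km

0.070 km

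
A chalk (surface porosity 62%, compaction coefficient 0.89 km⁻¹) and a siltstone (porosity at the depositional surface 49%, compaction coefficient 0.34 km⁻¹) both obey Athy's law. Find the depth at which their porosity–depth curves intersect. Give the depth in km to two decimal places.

Set phi₀ₐ e^(−kₐz) = phi₀ᵦ e^(−kᵦz) ⇒ ln(phi₀ₐ/phi₀ᵦ) = (kₐ − kᵦ)·z
z = ln(0.62/0.49) / (0.89 − 0.34) = 0.2353 / 0.55 = 0.428 km

0.43 km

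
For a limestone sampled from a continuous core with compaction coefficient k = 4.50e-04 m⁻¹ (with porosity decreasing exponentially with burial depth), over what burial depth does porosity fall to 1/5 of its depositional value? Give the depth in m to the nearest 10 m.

Working in km (1 km = 1000 m; k in km⁻¹ = k in m⁻¹ × 1000):
n/n₀ = 1/5 ⇒ exp(−k·z) = 1/5 ⇒ z = ln(5) / k
z = 1.6094 / 0.45 = 3.577 km

3580 m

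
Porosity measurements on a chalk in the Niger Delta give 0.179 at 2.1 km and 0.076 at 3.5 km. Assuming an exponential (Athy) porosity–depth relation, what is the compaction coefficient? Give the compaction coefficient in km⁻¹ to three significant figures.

Athy: φ(d) = φ₀ e^(−kd) ⇒ φ₁/φ₂ = e^{k(d₂−d₁)} ⇒ k = ln(φ₁/φ₂)/(d₂−d₁)
k = ln(0.179/0.076) / (3.5 − 2.1) = ln(2.355) / 1.4 = 0.8567 / 1.4 = 0.6119 km⁻¹

0.612 km⁻¹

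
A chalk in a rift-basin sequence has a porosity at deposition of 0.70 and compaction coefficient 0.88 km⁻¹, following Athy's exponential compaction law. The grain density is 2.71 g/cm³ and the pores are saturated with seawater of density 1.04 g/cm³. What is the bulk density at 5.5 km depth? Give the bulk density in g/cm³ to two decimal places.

2.70 g/cm³

Porosity at depth: phi = 0.7·exp(−0.88×5.5) = 0.7×0.0079 = 0.0055
Bulk density: ρ_b = (1−phi)ρ_g + phi·ρ_f = 0.9945×2.71 + 0.0055×1.04
       = 2.695 + 0.006 = 2.701 g/cm³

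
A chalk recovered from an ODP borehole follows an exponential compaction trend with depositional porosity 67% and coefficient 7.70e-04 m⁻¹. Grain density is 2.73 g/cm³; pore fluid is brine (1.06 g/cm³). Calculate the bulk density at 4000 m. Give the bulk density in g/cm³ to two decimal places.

2.68 g/cm³

Working in km (1 km = 1000 m; k in km⁻¹ = k in m⁻¹ × 1000):
Porosity at depth: phi = 0.67·exp(−0.77×4) = 0.67×0.0460 = 0.0308
Bulk density: ρ_b = (1−phi)ρ_g + phi·ρ_f = 0.9692×2.73 + 0.0308×1.06
       = 2.646 + 0.033 = 2.679 g/cm³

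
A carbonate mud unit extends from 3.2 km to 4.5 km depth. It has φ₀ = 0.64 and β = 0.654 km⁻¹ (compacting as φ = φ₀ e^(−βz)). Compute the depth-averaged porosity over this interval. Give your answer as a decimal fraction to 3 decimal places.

⟨φ⟩ = (1/(z₂−z₁)) ∫ φ₀ e^(−βz) dz = φ₀·(e^(−β·z₁) − e^(−β·z₂)) / (β·(z₂−z₁))
e^(−0.654×3.2) = 0.1233; e^(−0.654×4.5) = 0.0527
⟨φ⟩ = 0.64 × (0.1233 − 0.0527) / (0.654 × 1.3) = 0.64 × 0.0831 = 0.0532

0.053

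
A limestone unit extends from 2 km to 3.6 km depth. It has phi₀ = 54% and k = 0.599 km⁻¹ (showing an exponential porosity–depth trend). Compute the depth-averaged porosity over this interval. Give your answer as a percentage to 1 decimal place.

⟨phi⟩ = (1/(Z₂−Z₁)) ∫ phi₀ e^(−kZ) dZ = phi₀·(e^(−k·Z₁) − e^(−k·Z₂)) / (k·(Z₂−Z₁))
e^(−0.599×2) = 0.3018; e^(−0.599×3.6) = 0.1157
⟨phi⟩ = 0.54 × (0.3018 − 0.1157) / (0.599 × 1.6) = 0.54 × 0.1941 = 0.1048

10.5%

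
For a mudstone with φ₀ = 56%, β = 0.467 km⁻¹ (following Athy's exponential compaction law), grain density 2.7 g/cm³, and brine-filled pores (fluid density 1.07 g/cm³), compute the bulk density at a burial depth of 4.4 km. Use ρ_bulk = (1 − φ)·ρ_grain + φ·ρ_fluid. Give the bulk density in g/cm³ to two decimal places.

Porosity at depth: φ = 0.56·exp(−0.467×4.4) = 0.56×0.1281 = 0.0717
Bulk density: ρ_b = (1−φ)ρ_g + φ·ρ_f = 0.9283×2.7 + 0.0717×1.07
       = 2.506 + 0.077 = 2.583 g/cm³

2.58 g/cm³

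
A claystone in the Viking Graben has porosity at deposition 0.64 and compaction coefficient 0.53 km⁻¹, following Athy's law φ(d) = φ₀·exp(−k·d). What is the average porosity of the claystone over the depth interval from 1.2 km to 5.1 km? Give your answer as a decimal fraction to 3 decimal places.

⟨φ⟩ = (1/(d₂−d₁)) ∫ φ₀ e^(−kd) dd = φ₀·(e^(−k·d₁) − e^(−k·d₂)) / (k·(d₂−d₁))
e^(−0.53×1.2) = 0.5294; e^(−0.53×5.1) = 0.0670
⟨φ⟩ = 0.64 × (0.5294 − 0.0670) / (0.53 × 3.9) = 0.64 × 0.2237 = 0.1432

0.143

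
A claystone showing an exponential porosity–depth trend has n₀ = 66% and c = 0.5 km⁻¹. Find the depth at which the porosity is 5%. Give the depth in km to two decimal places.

5.16 km

Invert Athy's law: d = ln(n₀/n) / c
d = ln(0.66/0.05) / 0.5 = ln(13.2) / 0.5 = 2.5802 / 0.5 = 5.160 km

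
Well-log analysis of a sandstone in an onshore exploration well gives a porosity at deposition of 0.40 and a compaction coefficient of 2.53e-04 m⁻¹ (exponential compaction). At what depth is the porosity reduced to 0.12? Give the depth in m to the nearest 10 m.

Working in km (1 km = 1000 m; β in km⁻¹ = β in m⁻¹ × 1000):
Invert Athy's law: z = ln(φ₀/φ) / β
z = ln(0.4/0.12) / 0.253 = ln(3.333) / 0.253 = 1.2040 / 0.253 = 4.759 km

4760 m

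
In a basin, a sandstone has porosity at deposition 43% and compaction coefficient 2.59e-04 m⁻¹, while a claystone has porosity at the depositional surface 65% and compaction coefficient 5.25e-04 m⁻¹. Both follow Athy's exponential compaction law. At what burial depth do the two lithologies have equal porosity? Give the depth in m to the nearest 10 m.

Working in km (1 km = 1000 m; c in km⁻¹ = c in m⁻¹ × 1000):
Set φ₀ₐ e^(−cₐz) = φ₀ᵦ e^(−cᵦz) ⇒ ln(φ₀ₐ/φ₀ᵦ) = (cₐ − cᵦ)·z
z = ln(0.43/0.65) / (0.259 − 0.525) = -0.4132 / -0.266 = 1.553 km

1550 m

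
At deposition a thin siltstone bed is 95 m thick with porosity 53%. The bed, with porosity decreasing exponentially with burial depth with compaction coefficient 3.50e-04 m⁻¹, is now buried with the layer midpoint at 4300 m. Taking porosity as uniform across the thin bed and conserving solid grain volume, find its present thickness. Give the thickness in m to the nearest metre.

Working in km (1 km = 1000 m; c in km⁻¹ = c in m⁻¹ × 1000):
Porosity at 4.3 km: n = 0.53·exp(−0.35×4.3) = 0.1177
Solid-volume conservation: h(1−n) = h₀(1−n₀) ⇒ h = h₀·(1−n₀)/(1−n)
h = 0.095 × (1 − 0.53)/(1 − 0.1177) = 0.095 × 0.5327 = 0.0506 km

51 m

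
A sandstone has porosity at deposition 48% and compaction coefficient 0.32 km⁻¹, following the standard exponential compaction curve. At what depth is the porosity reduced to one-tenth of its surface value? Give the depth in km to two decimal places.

n/n₀ = 1/10 ⇒ exp(−c·z) = 1/10 ⇒ z = ln(10) / c
z = 2.3026 / 0.32 = 7.196 km

7.20 km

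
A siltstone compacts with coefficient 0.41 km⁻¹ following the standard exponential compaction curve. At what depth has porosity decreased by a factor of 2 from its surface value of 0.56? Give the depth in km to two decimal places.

1.69 km

n/n₀ = 1/2 ⇒ exp(−β·d) = 1/2 ⇒ d = ln(2) / β
d = 0.6931 / 0.41 = 1.691 km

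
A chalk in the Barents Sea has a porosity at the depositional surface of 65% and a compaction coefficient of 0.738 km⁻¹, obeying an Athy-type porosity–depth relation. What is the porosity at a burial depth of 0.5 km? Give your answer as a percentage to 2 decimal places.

n = n₀·exp(−c·Z) = 0.65 × exp(−0.738 × 0.5) = 0.65 × exp(−0.369)
  = 0.65 × 0.6914 = 0.4494

44.94%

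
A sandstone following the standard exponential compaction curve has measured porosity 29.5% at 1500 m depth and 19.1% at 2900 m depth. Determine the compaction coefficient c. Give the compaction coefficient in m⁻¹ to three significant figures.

0.000311 m⁻¹

Working in km (1 km = 1000 m; c in km⁻¹ = c in m⁻¹ × 1000):
Athy: φ(z) = φ₀ e^(−cz) ⇒ φ₁/φ₂ = e^{c(z₂−z₁)} ⇒ c = ln(φ₁/φ₂)/(z₂−z₁)
c = ln(0.295/0.191) / (2.9 − 1.5) = ln(1.545) / 1.4 = 0.4347 / 1.4 = 0.3105 km⁻¹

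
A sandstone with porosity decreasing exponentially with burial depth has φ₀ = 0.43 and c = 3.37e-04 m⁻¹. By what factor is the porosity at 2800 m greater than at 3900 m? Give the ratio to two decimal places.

1.45

Working in km (1 km = 1000 m; c in km⁻¹ = c in m⁻¹ × 1000):
φ(Z₁)/φ(Z₂) = e^(−c·Z₁)/e^(−c·Z₂) = e^{c(Z₂−Z₁)}
= exp(0.337 × 1.1) = exp(0.3707) = 1.4487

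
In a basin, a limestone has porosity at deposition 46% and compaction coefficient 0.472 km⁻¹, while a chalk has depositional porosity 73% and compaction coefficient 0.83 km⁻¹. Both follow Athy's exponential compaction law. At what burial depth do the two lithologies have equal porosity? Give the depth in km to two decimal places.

1.29 km

Set n₀ₐ e^(−kₐz) = n₀ᵦ e^(−kᵦz) ⇒ ln(n₀ₐ/n₀ᵦ) = (kₐ − kᵦ)·z
z = ln(0.46/0.73) / (0.472 − 0.83) = -0.4618 / -0.358 = 1.290 km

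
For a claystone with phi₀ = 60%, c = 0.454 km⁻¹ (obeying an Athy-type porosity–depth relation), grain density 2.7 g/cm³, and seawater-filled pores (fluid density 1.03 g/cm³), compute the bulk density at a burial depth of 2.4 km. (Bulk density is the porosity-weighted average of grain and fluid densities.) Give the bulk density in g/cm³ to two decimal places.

2.36 g/cm³

Porosity at depth: phi = 0.6·exp(−0.454×2.4) = 0.6×0.3364 = 0.2018
Bulk density: ρ_b = (1−phi)ρ_g + phi·ρ_f = 0.7982×2.7 + 0.2018×1.03
       = 2.155 + 0.208 = 2.363 g/cm³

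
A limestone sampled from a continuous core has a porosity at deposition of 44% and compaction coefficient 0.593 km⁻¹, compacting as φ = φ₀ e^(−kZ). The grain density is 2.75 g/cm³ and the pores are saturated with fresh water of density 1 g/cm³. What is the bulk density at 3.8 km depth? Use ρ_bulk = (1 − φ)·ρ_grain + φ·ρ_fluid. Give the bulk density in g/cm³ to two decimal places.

2.67 g/cm³

Porosity at depth: φ = 0.44·exp(−0.593×3.8) = 0.44×0.1050 = 0.0462
Bulk density: ρ_b = (1−φ)ρ_g + φ·ρ_f = 0.9538×2.75 + 0.0462×1
       = 2.623 + 0.046 = 2.669 g/cm³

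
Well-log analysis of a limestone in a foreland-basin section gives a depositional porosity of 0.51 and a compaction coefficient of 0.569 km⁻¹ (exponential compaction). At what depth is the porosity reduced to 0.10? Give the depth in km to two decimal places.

2.86 km

Invert Athy's law: Z = ln(n₀/n) / k
Z = ln(0.51/0.1) / 0.569 = ln(5.1) / 0.569 = 1.6292 / 0.569 = 2.863 km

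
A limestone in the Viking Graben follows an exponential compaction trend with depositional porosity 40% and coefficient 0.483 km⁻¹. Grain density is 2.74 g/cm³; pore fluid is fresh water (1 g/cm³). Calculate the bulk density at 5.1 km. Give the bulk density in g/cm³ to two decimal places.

Porosity at depth: φ = 0.4·exp(−0.483×5.1) = 0.4×0.0852 = 0.0341
Bulk density: ρ_b = (1−φ)ρ_g + φ·ρ_f = 0.9659×2.74 + 0.0341×1
       = 2.647 + 0.034 = 2.681 g/cm³

2.68 g/cm³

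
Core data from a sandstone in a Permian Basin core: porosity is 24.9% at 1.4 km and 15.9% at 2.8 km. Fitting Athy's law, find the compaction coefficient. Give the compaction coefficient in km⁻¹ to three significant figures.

Athy: phi(d) = phi₀ e^(−kd) ⇒ phi₁/phi₂ = e^{k(d₂−d₁)} ⇒ k = ln(phi₁/phi₂)/(d₂−d₁)
k = ln(0.249/0.159) / (2.8 − 1.4) = ln(1.566) / 1.4 = 0.4485 / 1.4 = 0.3204 km⁻¹

0.320 km⁻¹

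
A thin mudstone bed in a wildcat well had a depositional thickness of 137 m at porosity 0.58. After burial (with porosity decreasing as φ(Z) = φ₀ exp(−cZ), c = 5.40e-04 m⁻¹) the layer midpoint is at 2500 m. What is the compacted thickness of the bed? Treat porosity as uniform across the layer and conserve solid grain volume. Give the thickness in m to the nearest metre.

68 m

Working in km (1 km = 1000 m; c in km⁻¹ = c in m⁻¹ × 1000):
Porosity at 2.5 km: φ = 0.58·exp(−0.54×2.5) = 0.1504
Solid-volume conservation: h(1−φ) = h₀(1−φ₀) ⇒ h = h₀·(1−φ₀)/(1−φ)
h = 0.137 × (1 − 0.58)/(1 − 0.1504) = 0.137 × 0.4943 = 0.0677 km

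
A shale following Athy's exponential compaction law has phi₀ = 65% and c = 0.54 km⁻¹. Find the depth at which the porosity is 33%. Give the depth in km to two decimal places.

Invert Athy's law: Z = ln(phi₀/phi) / c
Z = ln(0.65/0.33) / 0.54 = ln(1.97) / 0.54 = 0.6779 / 0.54 = 1.255 km

1.26 km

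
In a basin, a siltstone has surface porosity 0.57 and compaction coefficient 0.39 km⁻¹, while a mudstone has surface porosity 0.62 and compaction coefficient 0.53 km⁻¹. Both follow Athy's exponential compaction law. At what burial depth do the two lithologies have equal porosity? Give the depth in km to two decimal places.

0.60 km

Set n₀ₐ e^(−kₐz) = n₀ᵦ e^(−kᵦz) ⇒ ln(n₀ₐ/n₀ᵦ) = (kₐ − kᵦ)·z
z = ln(0.57/0.62) / (0.39 − 0.53) = -0.0841 / -0.14 = 0.601 km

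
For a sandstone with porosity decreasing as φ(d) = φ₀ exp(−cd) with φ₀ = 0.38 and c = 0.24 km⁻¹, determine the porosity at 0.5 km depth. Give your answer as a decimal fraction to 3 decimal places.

φ = φ₀·exp(−c·d) = 0.38 × exp(−0.24 × 0.5) = 0.38 × exp(−0.12)
  = 0.38 × 0.8869 = 0.3370

0.337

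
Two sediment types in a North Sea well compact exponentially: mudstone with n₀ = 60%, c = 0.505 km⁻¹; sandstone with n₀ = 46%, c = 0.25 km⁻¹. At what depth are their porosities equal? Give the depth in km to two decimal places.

1.04 km

Set n₀ₐ e^(−cₐd) = n₀ᵦ e^(−cᵦd) ⇒ ln(n₀ₐ/n₀ᵦ) = (cₐ − cᵦ)·d
d = ln(0.6/0.46) / (0.505 − 0.25) = 0.2657 / 0.255 = 1.042 km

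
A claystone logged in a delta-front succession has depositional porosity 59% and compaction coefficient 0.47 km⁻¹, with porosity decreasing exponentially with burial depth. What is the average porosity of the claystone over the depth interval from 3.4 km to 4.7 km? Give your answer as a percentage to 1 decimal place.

8.9%

⟨φ⟩ = (1/(d₂−d₁)) ∫ φ₀ e^(−βd) dd = φ₀·(e^(−β·d₁) − e^(−β·d₂)) / (β·(d₂−d₁))
e^(−0.47×3.4) = 0.2023; e^(−0.47×4.7) = 0.1098
⟨φ⟩ = 0.59 × (0.2023 − 0.1098) / (0.47 × 1.3) = 0.59 × 0.1514 = 0.0893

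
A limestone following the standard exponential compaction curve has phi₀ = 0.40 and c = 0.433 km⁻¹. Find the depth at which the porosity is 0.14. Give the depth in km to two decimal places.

2.42 km

Invert Athy's law: z = ln(phi₀/phi) / c
z = ln(0.4/0.14) / 0.433 = ln(2.857) / 0.433 = 1.0498 / 0.433 = 2.425 km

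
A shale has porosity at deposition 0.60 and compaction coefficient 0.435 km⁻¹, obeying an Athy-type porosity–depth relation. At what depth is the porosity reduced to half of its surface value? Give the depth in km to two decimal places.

φ/φ₀ = 1/2 ⇒ exp(−β·d) = 1/2 ⇒ d = ln(2) / β
d = 0.6931 / 0.435 = 1.593 km

1.59 km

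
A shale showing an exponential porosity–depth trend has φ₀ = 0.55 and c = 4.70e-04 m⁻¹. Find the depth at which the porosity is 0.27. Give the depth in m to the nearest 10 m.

1510 m

Working in km (1 km = 1000 m; c in km⁻¹ = c in m⁻¹ × 1000):
Invert Athy's law: d = ln(φ₀/φ) / c
d = ln(0.55/0.27) / 0.47 = ln(2.037) / 0.47 = 0.7115 / 0.47 = 1.514 km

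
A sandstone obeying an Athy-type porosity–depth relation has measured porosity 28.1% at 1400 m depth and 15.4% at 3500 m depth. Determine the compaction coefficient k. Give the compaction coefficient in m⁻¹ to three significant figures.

0.000286 m⁻¹

Working in km (1 km = 1000 m; k in km⁻¹ = k in m⁻¹ × 1000):
Athy: n(z) = n₀ e^(−kz) ⇒ n₁/n₂ = e^{k(z₂−z₁)} ⇒ k = ln(n₁/n₂)/(z₂−z₁)
k = ln(0.281/0.154) / (3.5 − 1.4) = ln(1.825) / 2.1 = 0.6014 / 2.1 = 0.2864 km⁻¹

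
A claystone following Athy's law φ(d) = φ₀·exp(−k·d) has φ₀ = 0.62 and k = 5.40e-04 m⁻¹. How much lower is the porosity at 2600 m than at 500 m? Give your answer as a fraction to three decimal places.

0.321

Working in km (1 km = 1000 m; k in km⁻¹ = k in m⁻¹ × 1000):
φ(0.5) = 0.62·e^(−0.54×0.5) = 0.4733
φ(2.6) = 0.62·e^(−0.54×2.6) = 0.1523
Δφ = 0.4733 − 0.1523 = 0.3210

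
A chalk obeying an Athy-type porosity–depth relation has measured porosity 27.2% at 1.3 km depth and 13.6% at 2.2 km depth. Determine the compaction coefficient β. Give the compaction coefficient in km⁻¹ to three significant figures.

Athy: φ(d) = φ₀ e^(−βd) ⇒ φ₁/φ₂ = e^{β(d₂−d₁)} ⇒ β = ln(φ₁/φ₂)/(d₂−d₁)
β = ln(0.272/0.136) / (2.2 − 1.3) = ln(2) / 0.9 = 0.6931 / 0.9 = 0.7702 km⁻¹

0.770 km⁻¹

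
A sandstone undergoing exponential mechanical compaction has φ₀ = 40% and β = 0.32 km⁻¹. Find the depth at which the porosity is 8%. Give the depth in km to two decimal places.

5.03 km

Invert Athy's law: Z = ln(φ₀/φ) / β
Z = ln(0.4/0.08) / 0.32 = ln(5) / 0.32 = 1.6094 / 0.32 = 5.029 km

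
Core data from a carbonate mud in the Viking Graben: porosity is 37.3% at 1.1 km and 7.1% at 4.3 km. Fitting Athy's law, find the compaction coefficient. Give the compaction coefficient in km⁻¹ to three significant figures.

0.518 km⁻¹

Athy: phi(z) = phi₀ e^(−βz) ⇒ phi₁/phi₂ = e^{β(z₂−z₁)} ⇒ β = ln(phi₁/phi₂)/(z₂−z₁)
β = ln(0.373/0.071) / (4.3 − 1.1) = ln(5.254) / 3.2 = 1.6589 / 3.2 = 0.5184 km⁻¹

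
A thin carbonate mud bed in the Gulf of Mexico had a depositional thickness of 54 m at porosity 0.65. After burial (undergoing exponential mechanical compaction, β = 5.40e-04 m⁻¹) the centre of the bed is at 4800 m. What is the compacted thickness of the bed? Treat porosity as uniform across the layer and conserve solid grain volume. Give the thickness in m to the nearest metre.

Working in km (1 km = 1000 m; β in km⁻¹ = β in m⁻¹ × 1000):
Porosity at 4.8 km: phi = 0.65·exp(−0.54×4.8) = 0.0487
Solid-volume conservation: h(1−phi) = h₀(1−phi₀) ⇒ h = h₀·(1−phi₀)/(1−phi)
h = 0.054 × (1 − 0.65)/(1 − 0.0487) = 0.054 × 0.3679 = 0.0199 km

20 m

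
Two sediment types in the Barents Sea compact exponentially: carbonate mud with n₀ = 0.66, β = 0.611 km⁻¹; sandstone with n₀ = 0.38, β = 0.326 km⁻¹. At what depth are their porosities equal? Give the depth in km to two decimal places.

Set n₀ₐ e^(−βₐZ) = n₀ᵦ e^(−βᵦZ) ⇒ ln(n₀ₐ/n₀ᵦ) = (βₐ − βᵦ)·Z
Z = ln(0.66/0.38) / (0.611 − 0.326) = 0.5521 / 0.285 = 1.937 km

1.94 km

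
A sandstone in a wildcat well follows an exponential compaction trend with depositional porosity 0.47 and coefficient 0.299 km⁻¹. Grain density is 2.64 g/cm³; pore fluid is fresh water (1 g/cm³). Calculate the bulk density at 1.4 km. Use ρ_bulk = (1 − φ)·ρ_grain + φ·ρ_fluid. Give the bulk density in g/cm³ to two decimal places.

2.13 g/cm³

Porosity at depth: phi = 0.47·exp(−0.299×1.4) = 0.47×0.6580 = 0.3092
Bulk density: ρ_b = (1−phi)ρ_g + phi·ρ_f = 0.6908×2.64 + 0.3092×1
       = 1.824 + 0.309 = 2.133 g/cm³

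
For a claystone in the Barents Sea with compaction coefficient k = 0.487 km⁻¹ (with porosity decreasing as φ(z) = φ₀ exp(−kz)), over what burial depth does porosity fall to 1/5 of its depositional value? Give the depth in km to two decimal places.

3.30 km

φ/φ₀ = 1/5 ⇒ exp(−k·z) = 1/5 ⇒ z = ln(5) / k
z = 1.6094 / 0.487 = 3.305 km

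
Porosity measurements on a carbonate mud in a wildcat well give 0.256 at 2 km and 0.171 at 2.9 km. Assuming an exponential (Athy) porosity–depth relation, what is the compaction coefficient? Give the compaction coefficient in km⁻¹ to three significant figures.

Athy: phi(Z) = phi₀ e^(−βZ) ⇒ phi₁/phi₂ = e^{β(Z₂−Z₁)} ⇒ β = ln(phi₁/phi₂)/(Z₂−Z₁)
β = ln(0.256/0.171) / (2.9 − 2) = ln(1.497) / 0.9 = 0.4035 / 0.9 = 0.4483 km⁻¹

0.448 km⁻¹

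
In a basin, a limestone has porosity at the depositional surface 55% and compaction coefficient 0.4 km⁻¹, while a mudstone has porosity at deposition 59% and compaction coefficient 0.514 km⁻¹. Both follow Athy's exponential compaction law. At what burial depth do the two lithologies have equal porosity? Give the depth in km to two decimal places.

0.62 km

Set φ₀ₐ e^(−βₐz) = φ₀ᵦ e^(−βᵦz) ⇒ ln(φ₀ₐ/φ₀ᵦ) = (βₐ − βᵦ)·z
z = ln(0.55/0.59) / (0.4 − 0.514) = -0.0702 / -0.114 = 0.616 km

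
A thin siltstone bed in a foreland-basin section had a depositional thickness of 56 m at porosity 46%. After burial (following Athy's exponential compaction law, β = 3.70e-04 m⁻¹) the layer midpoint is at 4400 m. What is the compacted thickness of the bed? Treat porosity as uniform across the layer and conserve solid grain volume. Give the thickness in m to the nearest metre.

33 m

Working in km (1 km = 1000 m; β in km⁻¹ = β in m⁻¹ × 1000):
Porosity at 4.4 km: φ = 0.46·exp(−0.37×4.4) = 0.0903
Solid-volume conservation: h(1−φ) = h₀(1−φ₀) ⇒ h = h₀·(1−φ₀)/(1−φ)
h = 0.056 × (1 − 0.46)/(1 − 0.0903) = 0.056 × 0.5936 = 0.0332 km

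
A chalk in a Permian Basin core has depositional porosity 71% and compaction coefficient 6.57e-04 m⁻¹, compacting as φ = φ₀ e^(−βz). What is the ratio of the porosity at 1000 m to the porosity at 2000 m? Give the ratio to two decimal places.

1.93

Working in km (1 km = 1000 m; β in km⁻¹ = β in m⁻¹ × 1000):
φ(z₁)/φ(z₂) = e^(−β·z₁)/e^(−β·z₂) = e^{β(z₂−z₁)}
= exp(0.657 × 1) = exp(0.657) = 1.9290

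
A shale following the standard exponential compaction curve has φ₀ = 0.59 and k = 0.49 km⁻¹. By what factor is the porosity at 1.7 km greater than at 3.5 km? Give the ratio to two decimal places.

2.42

φ(d₁)/φ(d₂) = e^(−k·d₁)/e^(−k·d₂) = e^{k(d₂−d₁)}
= exp(0.49 × 1.8) = exp(0.882) = 2.4157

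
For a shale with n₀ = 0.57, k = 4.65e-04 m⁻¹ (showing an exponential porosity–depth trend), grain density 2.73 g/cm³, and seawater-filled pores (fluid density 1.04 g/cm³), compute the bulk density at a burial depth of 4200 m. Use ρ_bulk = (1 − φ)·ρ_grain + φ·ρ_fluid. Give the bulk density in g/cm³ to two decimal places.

Working in km (1 km = 1000 m; k in km⁻¹ = k in m⁻¹ × 1000):
Porosity at depth: n = 0.57·exp(−0.465×4.2) = 0.57×0.1418 = 0.0809
Bulk density: ρ_b = (1−n)ρ_g + n·ρ_f = 0.9191×2.73 + 0.0809×1.04
       = 2.509 + 0.084 = 2.593 g/cm³

2.59 g/cm³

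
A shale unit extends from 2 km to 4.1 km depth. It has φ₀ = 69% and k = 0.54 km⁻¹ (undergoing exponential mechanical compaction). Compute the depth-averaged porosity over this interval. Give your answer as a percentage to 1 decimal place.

14.0%

⟨φ⟩ = (1/(d₂−d₁)) ∫ φ₀ e^(−kd) dd = φ₀·(e^(−k·d₁) − e^(−k·d₂)) / (k·(d₂−d₁))
e^(−0.54×2) = 0.3396; e^(−0.54×4.1) = 0.1093
⟨φ⟩ = 0.69 × (0.3396 − 0.1093) / (0.54 × 2.1) = 0.69 × 0.2031 = 0.1401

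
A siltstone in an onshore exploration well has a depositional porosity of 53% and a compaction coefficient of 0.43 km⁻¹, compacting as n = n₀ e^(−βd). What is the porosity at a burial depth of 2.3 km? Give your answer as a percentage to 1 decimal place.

19.7%

n = n₀·exp(−β·d) = 0.53 × exp(−0.43 × 2.3) = 0.53 × exp(−0.989)
  = 0.53 × 0.3719 = 0.1971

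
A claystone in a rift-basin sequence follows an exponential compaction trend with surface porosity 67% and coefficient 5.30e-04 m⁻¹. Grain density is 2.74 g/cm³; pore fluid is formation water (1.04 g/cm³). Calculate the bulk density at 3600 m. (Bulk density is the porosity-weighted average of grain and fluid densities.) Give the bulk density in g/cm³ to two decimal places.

2.57 g/cm³

Working in km (1 km = 1000 m; k in km⁻¹ = k in m⁻¹ × 1000):
Porosity at depth: φ = 0.67·exp(−0.53×3.6) = 0.67×0.1484 = 0.0994
Bulk density: ρ_b = (1−φ)ρ_g + φ·ρ_f = 0.9006×2.74 + 0.0994×1.04
       = 2.468 + 0.103 = 2.571 g/cm³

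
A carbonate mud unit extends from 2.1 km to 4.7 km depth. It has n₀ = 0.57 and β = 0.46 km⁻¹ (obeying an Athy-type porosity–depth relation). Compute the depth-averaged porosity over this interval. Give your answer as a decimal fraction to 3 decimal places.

0.127

⟨n⟩ = (1/(z₂−z₁)) ∫ n₀ e^(−βz) dz = n₀·(e^(−β·z₁) − e^(−β·z₂)) / (β·(z₂−z₁))
e^(−0.46×2.1) = 0.3806; e^(−0.46×4.7) = 0.1151
⟨n⟩ = 0.57 × (0.3806 − 0.1151) / (0.46 × 2.6) = 0.57 × 0.2220 = 0.1265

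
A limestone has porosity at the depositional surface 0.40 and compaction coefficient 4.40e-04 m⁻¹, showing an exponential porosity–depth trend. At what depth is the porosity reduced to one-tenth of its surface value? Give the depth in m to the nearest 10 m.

5230 m

Working in km (1 km = 1000 m; β in km⁻¹ = β in m⁻¹ × 1000):
phi/phi₀ = 1/10 ⇒ exp(−β·Z) = 1/10 ⇒ Z = ln(10) / β
Z = 2.3026 / 0.44 = 5.233 km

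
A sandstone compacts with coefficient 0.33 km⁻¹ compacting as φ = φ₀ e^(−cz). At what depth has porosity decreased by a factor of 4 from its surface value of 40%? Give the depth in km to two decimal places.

4.20 km

φ/φ₀ = 1/4 ⇒ exp(−c·z) = 1/4 ⇒ z = ln(4) / c
z = 1.3863 / 0.33 = 4.201 km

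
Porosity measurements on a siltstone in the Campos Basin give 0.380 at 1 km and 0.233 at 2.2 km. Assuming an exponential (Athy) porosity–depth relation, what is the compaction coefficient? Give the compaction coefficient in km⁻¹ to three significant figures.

0.408 km⁻¹

Athy: n(d) = n₀ e^(−βd) ⇒ n₁/n₂ = e^{β(d₂−d₁)} ⇒ β = ln(n₁/n₂)/(d₂−d₁)
β = ln(0.38/0.233) / (2.2 − 1) = ln(1.631) / 1.2 = 0.4891 / 1.2 = 0.4076 km⁻¹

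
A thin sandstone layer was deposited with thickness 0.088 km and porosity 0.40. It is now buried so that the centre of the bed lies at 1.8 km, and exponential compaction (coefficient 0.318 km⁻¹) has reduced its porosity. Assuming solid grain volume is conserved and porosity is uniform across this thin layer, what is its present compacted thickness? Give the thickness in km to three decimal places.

0.068 km

Porosity at 1.8 km: phi = 0.4·exp(−0.318×1.8) = 0.2257
Solid-volume conservation: h(1−phi) = h₀(1−phi₀) ⇒ h = h₀·(1−phi₀)/(1−phi)
h = 0.088 × (1 − 0.4)/(1 − 0.2257) = 0.088 × 0.7749 = 0.0682 km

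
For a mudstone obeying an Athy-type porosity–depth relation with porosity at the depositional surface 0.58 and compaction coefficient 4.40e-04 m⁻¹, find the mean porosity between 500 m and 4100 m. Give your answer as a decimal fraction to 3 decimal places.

Working in km (1 km = 1000 m; c in km⁻¹ = c in m⁻¹ × 1000):
⟨phi⟩ = (1/(z₂−z₁)) ∫ phi₀ e^(−cz) dz = phi₀·(e^(−c·z₁) − e^(−c·z₂)) / (c·(z₂−z₁))
e^(−0.44×0.5) = 0.8025; e^(−0.44×4.1) = 0.1646
⟨phi⟩ = 0.58 × (0.8025 − 0.1646) / (0.44 × 3.6) = 0.58 × 0.4027 = 0.2336

0.234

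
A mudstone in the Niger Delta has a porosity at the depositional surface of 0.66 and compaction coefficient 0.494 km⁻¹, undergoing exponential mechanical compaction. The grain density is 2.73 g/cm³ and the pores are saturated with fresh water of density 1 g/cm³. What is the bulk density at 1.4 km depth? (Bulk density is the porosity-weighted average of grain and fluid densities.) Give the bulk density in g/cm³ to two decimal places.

2.16 g/cm³

Porosity at depth: phi = 0.66·exp(−0.494×1.4) = 0.66×0.5008 = 0.3305
Bulk density: ρ_b = (1−phi)ρ_g + phi·ρ_f = 0.6695×2.73 + 0.3305×1
       = 1.828 + 0.331 = 2.158 g/cm³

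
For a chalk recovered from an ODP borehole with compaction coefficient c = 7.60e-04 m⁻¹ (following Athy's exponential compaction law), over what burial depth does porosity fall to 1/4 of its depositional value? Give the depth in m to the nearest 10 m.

1820 m

Working in km (1 km = 1000 m; c in km⁻¹ = c in m⁻¹ × 1000):
φ/φ₀ = 1/4 ⇒ exp(−c·z) = 1/4 ⇒ z = ln(4) / c
z = 1.3863 / 0.76 = 1.824 km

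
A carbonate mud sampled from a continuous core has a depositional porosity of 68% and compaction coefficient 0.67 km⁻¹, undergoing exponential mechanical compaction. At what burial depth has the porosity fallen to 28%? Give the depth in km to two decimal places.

Invert Athy's law: d = ln(φ₀/φ) / k
d = ln(0.68/0.28) / 0.67 = ln(2.429) / 0.67 = 0.8873 / 0.67 = 1.324 km

1.32 km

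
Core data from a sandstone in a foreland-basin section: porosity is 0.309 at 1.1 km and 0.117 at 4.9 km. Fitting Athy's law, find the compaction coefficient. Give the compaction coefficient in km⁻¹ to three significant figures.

0.256 km⁻¹

Athy: n(Z) = n₀ e^(−cZ) ⇒ n₁/n₂ = e^{c(Z₂−Z₁)} ⇒ c = ln(n₁/n₂)/(Z₂−Z₁)
c = ln(0.309/0.117) / (4.9 − 1.1) = ln(2.641) / 3.8 = 0.9712 / 3.8 = 0.2556 km⁻¹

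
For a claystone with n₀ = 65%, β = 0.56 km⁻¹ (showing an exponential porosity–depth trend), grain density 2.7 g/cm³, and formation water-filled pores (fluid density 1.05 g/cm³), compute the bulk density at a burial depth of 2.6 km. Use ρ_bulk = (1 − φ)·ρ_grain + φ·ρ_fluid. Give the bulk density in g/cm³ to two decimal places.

2.45 g/cm³

Porosity at depth: n = 0.65·exp(−0.56×2.6) = 0.65×0.2332 = 0.1516
Bulk density: ρ_b = (1−n)ρ_g + n·ρ_f = 0.8484×2.7 + 0.1516×1.05
       = 2.291 + 0.159 = 2.450 g/cm³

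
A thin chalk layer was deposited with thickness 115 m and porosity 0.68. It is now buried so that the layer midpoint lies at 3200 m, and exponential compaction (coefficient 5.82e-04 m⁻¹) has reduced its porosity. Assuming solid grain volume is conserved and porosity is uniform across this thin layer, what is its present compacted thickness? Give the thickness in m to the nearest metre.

Working in km (1 km = 1000 m; c in km⁻¹ = c in m⁻¹ × 1000):
Porosity at 3.2 km: phi = 0.68·exp(−0.582×3.2) = 0.1056
Solid-volume conservation: h(1−phi) = h₀(1−phi₀) ⇒ h = h₀·(1−phi₀)/(1−phi)
h = 0.115 × (1 − 0.68)/(1 − 0.1056) = 0.115 × 0.3578 = 0.0411 km

41 m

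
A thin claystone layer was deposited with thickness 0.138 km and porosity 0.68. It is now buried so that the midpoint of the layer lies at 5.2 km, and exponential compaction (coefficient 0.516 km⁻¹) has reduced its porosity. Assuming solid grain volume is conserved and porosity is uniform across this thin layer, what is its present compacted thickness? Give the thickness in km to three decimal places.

0.046 km

Porosity at 5.2 km: φ = 0.68·exp(−0.516×5.2) = 0.0465
Solid-volume conservation: h(1−φ) = h₀(1−φ₀) ⇒ h = h₀·(1−φ₀)/(1−φ)
h = 0.138 × (1 − 0.68)/(1 − 0.0465) = 0.138 × 0.3356 = 0.0463 km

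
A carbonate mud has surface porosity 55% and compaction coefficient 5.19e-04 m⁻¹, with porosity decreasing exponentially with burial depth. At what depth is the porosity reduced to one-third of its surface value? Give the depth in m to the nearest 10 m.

Working in km (1 km = 1000 m; c in km⁻¹ = c in m⁻¹ × 1000):
φ/φ₀ = 1/3 ⇒ exp(−c·d) = 1/3 ⇒ d = ln(3) / c
d = 1.0986 / 0.519 = 2.117 km

2120 m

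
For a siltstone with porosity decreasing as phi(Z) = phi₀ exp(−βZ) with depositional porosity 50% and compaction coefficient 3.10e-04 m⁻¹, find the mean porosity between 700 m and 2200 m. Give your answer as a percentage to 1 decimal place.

32.2%

Working in km (1 km = 1000 m; β in km⁻¹ = β in m⁻¹ × 1000):
⟨phi⟩ = (1/(Z₂−Z₁)) ∫ phi₀ e^(−βZ) dZ = phi₀·(e^(−β·Z₁) − e^(−β·Z₂)) / (β·(Z₂−Z₁))
e^(−0.31×0.7) = 0.8049; e^(−0.31×2.2) = 0.5056
⟨phi⟩ = 0.5 × (0.8049 − 0.5056) / (0.31 × 1.5) = 0.5 × 0.6437 = 0.3219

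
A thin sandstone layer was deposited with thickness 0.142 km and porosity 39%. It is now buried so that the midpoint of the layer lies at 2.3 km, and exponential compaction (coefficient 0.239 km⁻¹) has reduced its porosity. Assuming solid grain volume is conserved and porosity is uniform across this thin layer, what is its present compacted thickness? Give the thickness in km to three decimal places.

0.112 km

Porosity at 2.3 km: φ = 0.39·exp(−0.239×2.3) = 0.2251
Solid-volume conservation: h(1−φ) = h₀(1−φ₀) ⇒ h = h₀·(1−φ₀)/(1−φ)
h = 0.142 × (1 − 0.39)/(1 − 0.2251) = 0.142 × 0.7872 = 0.1118 km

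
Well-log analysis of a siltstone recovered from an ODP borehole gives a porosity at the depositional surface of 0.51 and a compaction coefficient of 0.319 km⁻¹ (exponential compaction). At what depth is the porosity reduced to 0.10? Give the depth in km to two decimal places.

5.11 km

Invert Athy's law: Z = ln(φ₀/φ) / c
Z = ln(0.51/0.1) / 0.319 = ln(5.1) / 0.319 = 1.6292 / 0.319 = 5.107 km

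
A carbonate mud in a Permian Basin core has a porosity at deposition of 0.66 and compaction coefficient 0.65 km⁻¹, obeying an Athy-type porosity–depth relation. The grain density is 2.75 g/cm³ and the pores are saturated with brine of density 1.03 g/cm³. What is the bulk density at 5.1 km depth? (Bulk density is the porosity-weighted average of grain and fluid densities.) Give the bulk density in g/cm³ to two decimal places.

Porosity at depth: φ = 0.66·exp(−0.65×5.1) = 0.66×0.0363 = 0.0240
Bulk density: ρ_b = (1−φ)ρ_g + φ·ρ_f = 0.9760×2.75 + 0.0240×1.03
       = 2.684 + 0.025 = 2.709 g/cm³

2.71 g/cm³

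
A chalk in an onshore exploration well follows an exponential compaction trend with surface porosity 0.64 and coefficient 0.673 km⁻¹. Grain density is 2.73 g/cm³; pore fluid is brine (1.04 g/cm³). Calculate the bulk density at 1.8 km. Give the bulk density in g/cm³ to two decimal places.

2.41 g/cm³

Porosity at depth: φ = 0.64·exp(−0.673×1.8) = 0.64×0.2978 = 0.1906
Bulk density: ρ_b = (1−φ)ρ_g + φ·ρ_f = 0.8094×2.73 + 0.1906×1.04
       = 2.210 + 0.198 = 2.408 g/cm³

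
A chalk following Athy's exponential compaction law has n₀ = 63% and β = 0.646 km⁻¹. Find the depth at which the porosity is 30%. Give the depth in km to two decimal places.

1.15 km

Invert Athy's law: d = ln(n₀/n) / β
d = ln(0.63/0.3) / 0.646 = ln(2.1) / 0.646 = 0.7419 / 0.646 = 1.149 km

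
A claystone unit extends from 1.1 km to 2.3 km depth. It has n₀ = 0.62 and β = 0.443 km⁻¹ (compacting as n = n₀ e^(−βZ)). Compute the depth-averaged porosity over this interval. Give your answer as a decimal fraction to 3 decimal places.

0.295

⟨n⟩ = (1/(Z₂−Z₁)) ∫ n₀ e^(−βZ) dZ = n₀·(e^(−β·Z₁) − e^(−β·Z₂)) / (β·(Z₂−Z₁))
e^(−0.443×1.1) = 0.6143; e^(−0.443×2.3) = 0.3610
⟨n⟩ = 0.62 × (0.6143 − 0.3610) / (0.443 × 1.2) = 0.62 × 0.4765 = 0.2954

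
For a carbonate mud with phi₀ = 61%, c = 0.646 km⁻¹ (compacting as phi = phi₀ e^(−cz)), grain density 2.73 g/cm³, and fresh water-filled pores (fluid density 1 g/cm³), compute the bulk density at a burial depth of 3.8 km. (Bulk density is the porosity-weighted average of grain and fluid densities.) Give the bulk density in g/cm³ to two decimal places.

2.64 g/cm³

Porosity at depth: phi = 0.61·exp(−0.646×3.8) = 0.61×0.0859 = 0.0524
Bulk density: ρ_b = (1−phi)ρ_g + phi·ρ_f = 0.9476×2.73 + 0.0524×1
       = 2.587 + 0.052 = 2.639 g/cm³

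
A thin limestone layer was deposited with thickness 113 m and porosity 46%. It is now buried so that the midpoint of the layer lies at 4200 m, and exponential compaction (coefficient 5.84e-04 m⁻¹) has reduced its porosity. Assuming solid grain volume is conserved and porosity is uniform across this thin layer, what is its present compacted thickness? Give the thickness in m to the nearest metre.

Working in km (1 km = 1000 m; k in km⁻¹ = k in m⁻¹ × 1000):
Porosity at 4.2 km: phi = 0.46·exp(−0.584×4.2) = 0.0396
Solid-volume conservation: h(1−phi) = h₀(1−phi₀) ⇒ h = h₀·(1−phi₀)/(1−phi)
h = 0.113 × (1 − 0.46)/(1 − 0.0396) = 0.113 × 0.5623 = 0.0635 km

64 m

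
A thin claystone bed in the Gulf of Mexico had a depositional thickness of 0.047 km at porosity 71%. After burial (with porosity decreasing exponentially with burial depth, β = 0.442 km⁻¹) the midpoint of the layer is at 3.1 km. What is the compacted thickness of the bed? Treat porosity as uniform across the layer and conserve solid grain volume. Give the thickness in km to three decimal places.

0.017 km

Porosity at 3.1 km: φ = 0.71·exp(−0.442×3.1) = 0.1804
Solid-volume conservation: h(1−φ) = h₀(1−φ₀) ⇒ h = h₀·(1−φ₀)/(1−φ)
h = 0.047 × (1 − 0.71)/(1 − 0.1804) = 0.047 × 0.3538 = 0.0166 km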